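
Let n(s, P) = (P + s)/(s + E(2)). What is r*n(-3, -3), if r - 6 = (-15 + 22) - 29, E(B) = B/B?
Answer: -48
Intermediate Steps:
E(B) = 1
n(s, P) = (P + s)/(1 + s) (n(s, P) = (P + s)/(s + 1) = (P + s)/(1 + s))
r = -16 (r = 6 + ((-15 + 22) - 29) = 6 + (7 - 29) = 6 - 22 = -16)
r*n(-3, -3) = -16*(-3 - 3)/(1 - 3) = -16*(-6)/(-2) = -(-8)*(-6) = -16*3 = -48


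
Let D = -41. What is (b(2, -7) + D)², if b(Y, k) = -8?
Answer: 2401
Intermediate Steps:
(b(2, -7) + D)² = (-8 - 41)² = (-49)² = 2401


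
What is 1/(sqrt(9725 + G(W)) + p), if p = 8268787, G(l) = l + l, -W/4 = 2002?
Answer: 8268787/68372838457660 - 3*I*sqrt(699)/68372838457660 ≈ 1.2094e-7 - 1.16e-12*I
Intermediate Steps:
W = -8008 (W = -4*2002 = -8008)
G(l) = 2*l
1/(sqrt(9725 + G(W)) + p) = 1/(sqrt(9725 + 2*(-8008)) + 8268787) = 1/(sqrt(9725 - 16016) + 8268787) = 1/(sqrt(-6291) + 8268787) = 1/(3*I*sqrt(699) + 8268787) = 1/(8268787 + 3*I*sqrt(699))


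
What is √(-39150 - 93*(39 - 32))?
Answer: I*√39801 ≈ 199.5*I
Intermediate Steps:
√(-39150 - 93*(39 - 32)) = √(-39150 - 93*7) = √(-39150 - 651) = √(-39801) = I*√39801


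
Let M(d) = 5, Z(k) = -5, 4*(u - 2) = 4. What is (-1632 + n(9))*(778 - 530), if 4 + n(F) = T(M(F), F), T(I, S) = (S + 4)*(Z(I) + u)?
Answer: -412176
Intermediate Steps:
u = 3 (u = 2 + (¼)*4 = 2 + 1 = 3)
T(I, S) = -8 - 2*S (T(I, S) = (S + 4)*(-5 + 3) = (4 + S)*(-2) = -8 - 2*S)
n(F) = -12 - 2*F (n(F) = -4 + (-8 - 2*F) = -12 - 2*F)
(-1632 + n(9))*(778 - 530) = (-1632 + (-12 - 2*9))*(778 - 530) = (-1632 + (-12 - 18))*248 = (-1632 - 30)*248 = -1662*248 = -412176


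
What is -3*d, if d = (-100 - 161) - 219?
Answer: 1440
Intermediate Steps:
d = -480 (d = -261 - 219 = -480)
-3*d = -3*(-480) = 1440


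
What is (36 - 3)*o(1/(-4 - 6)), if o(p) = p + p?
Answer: -33/5 ≈ -6.6000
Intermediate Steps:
o(p) = 2*p
(36 - 3)*o(1/(-4 - 6)) = (36 - 3)*(2/(-4 - 6)) = 33*(2/(-10)) = 33*(2*(-⅒)) = 33*(-⅕) = -33/5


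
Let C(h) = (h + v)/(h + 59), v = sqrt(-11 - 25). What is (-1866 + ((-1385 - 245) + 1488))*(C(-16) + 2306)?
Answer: -199077136/43 - 12048*I/43 ≈ -4.6297e+6 - 280.19*I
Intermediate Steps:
v = 6*I (v = sqrt(-36) = 6*I ≈ 6.0*I)
C(h) = (h + 6*I)/(59 + h) (C(h) = (h + 6*I)/(h + 59) = (h + 6*I)/(59 + h))
(-1866 + ((-1385 - 245) + 1488))*(C(-16) + 2306) = (-1866 + ((-1385 - 245) + 1488))*((-16 + 6*I)/(59 - 16) + 2306) = (-1866 + (-1630 + 1488))*((-16 + 6*I)/43 + 2306) = (-1866 - 142)*((-16 + 6*I)/43 + 2306) = -2008*((-16/43 + 6*I/43) + 2306) = -2008*(99142/43 + 6*I/43) = -199077136/43 - 12048*I/43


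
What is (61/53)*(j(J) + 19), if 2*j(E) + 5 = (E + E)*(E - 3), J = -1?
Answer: 2501/106 ≈ 23.594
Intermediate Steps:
j(E) = -5/2 + E*(-3 + E) (j(E) = -5/2 + ((E + E)*(E - 3))/2 = -5/2 + ((2*E)*(-3 + E))/2 = -5/2 + (2*E*(-3 + E))/2 = -5/2 + E*(-3 + E))
(61/53)*(j(J) + 19) = (61/53)*((-5/2 + (-1)² - 3*(-1)) + 19) = (61*(1/53))*((-5/2 + 1 + 3) + 19) = 61*(3/2 + 19)/53 = (61/53)*(41/2) = 2501/106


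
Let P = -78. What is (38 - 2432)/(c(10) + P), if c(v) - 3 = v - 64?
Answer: 798/43 ≈ 18.558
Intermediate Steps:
c(v) = -61 + v (c(v) = 3 + (v - 64) = 3 + (-64 + v) = -61 + v)
(38 - 2432)/(c(10) + P) = (38 - 2432)/((-61 + 10) - 78) = -2394/(-51 - 78) = -2394/(-129) = -2394*(-1/129) = 798/43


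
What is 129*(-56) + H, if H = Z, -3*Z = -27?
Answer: -7215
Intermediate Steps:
Z = 9 (Z = -⅓*(-27) = 9)
H = 9
129*(-56) + H = 129*(-56) + 9 = -7224 + 9 = -7215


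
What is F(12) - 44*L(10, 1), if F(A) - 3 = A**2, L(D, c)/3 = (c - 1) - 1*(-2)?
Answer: -117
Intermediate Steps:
L(D, c) = 3 + 3*c (L(D, c) = 3*((c - 1) - 1*(-2)) = 3*((-1 + c) + 2) = 3*(1 + c) = 3 + 3*c)
F(A) = 3 + A**2
F(12) - 44*L(10, 1) = (3 + 12**2) - 44*(3 + 3*1) = (3 + 144) - 44*(3 + 3) = 147 - 44*6 = 147 - 264 = -117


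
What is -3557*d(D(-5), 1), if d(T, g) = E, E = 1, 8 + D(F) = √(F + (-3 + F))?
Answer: -3557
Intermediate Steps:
D(F) = -8 + √(-3 + 2*F) (D(F) = -8 + √(F + (-3 + F)) = -8 + √(-3 + 2*F))
d(T, g) = 1
-3557*d(D(-5), 1) = -3557*1 = -3557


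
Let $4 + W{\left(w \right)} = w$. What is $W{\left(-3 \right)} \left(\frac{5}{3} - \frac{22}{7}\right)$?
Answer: $\frac{31}{3} \approx 10.333$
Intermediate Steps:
$W{\left(w \right)} = -4 + w$
$W{\left(-3 \right)} \left(\frac{5}{3} - \frac{22}{7}\right) = \left(-4 - 3\right) \left(\frac{5}{3} - \frac{22}{7}\right) = - 7 \left(5 \cdot \frac{1}{3} - \frac{22}{7}\right) = - 7 \left(\frac{5}{3} - \frac{22}{7}\right) = \left(-7\right) \left(- \frac{31}{21}\right) = \frac{31}{3}$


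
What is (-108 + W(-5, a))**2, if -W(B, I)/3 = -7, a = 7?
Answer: 7569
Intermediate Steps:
W(B, I) = 21 (W(B, I) = -3*(-7) = 21)
(-108 + W(-5, a))**2 = (-108 + 21)**2 = (-87)**2 = 7569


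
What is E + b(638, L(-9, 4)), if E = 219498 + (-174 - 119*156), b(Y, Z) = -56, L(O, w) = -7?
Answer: 200704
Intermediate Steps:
E = 200760 (E = 219498 + (-174 - 18564) = 219498 - 18738 = 200760)
E + b(638, L(-9, 4)) = 200760 - 56 = 200704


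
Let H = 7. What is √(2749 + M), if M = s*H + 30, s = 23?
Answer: 14*√15 ≈ 54.222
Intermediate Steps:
M = 191 (M = 23*7 + 30 = 161 + 30 = 191)
√(2749 + M) = √(2749 + 191) = √2940 = 14*√15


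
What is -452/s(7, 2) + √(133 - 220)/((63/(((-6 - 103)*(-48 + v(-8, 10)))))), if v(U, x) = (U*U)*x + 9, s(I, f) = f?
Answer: -226 - 65509*I*√87/63 ≈ -226.0 - 9698.8*I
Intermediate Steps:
v(U, x) = 9 + x*U² (v(U, x) = U²*x + 9 = x*U² + 9 = 9 + x*U²)
-452/s(7, 2) + √(133 - 220)/((63/(((-6 - 103)*(-48 + v(-8, 10)))))) = -452/2 + √(133 - 220)/((63/(((-6 - 103)*(-48 + (9 + 10*(-8)²)))))) = -452*½ + √(-87)/((63/((-109*(-48 + (9 + 10*64)))))) = -226 + (I*√87)/((63/((-109*(-48 + (9 + 640)))))) = -226 + (I*√87)/((63/((-109*(-48 + 649))))) = -226 + (I*√87)/((63/((-109*601)))) = -226 + (I*√87)/((63/(-65509))) = -226 + (I*√87)/((63*(-1/65509))) = -226 + (I*√87)/(-63/65509) = -226 + (I*√87)*(-65509/63) = -226 - 65509*I*√87/63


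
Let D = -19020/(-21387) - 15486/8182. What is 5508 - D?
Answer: 160668645319/29164739 ≈ 5509.0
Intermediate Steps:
D = -29262907/29164739 (D = -19020*(-1/21387) - 15486*1/8182 = 6340/7129 - 7743/4091 = -29262907/29164739 ≈ -1.0034)
5508 - D = 5508 - 1*(-29262907/29164739) = 5508 + 29262907/29164739 = 160668645319/29164739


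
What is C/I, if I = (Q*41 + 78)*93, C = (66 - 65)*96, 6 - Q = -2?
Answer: 16/6293 ≈ 0.0025425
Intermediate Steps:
Q = 8 (Q = 6 - 1*(-2) = 6 + 2 = 8)
C = 96 (C = 1*96 = 96)
I = 37758 (I = (8*41 + 78)*93 = (328 + 78)*93 = 406*93 = 37758)
C/I = 96/37758 = 96*(1/37758) = 16/6293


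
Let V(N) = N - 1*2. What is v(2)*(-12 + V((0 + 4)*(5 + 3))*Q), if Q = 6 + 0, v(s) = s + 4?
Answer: 1008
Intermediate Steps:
V(N) = -2 + N (V(N) = N - 2 = -2 + N)
v(s) = 4 + s
Q = 6
v(2)*(-12 + V((0 + 4)*(5 + 3))*Q) = (4 + 2)*(-12 + (-2 + (0 + 4)*(5 + 3))*6) = 6*(-12 + (-2 + 4*8)*6) = 6*(-12 + (-2 + 32)*6) = 6*(-12 + 30*6) = 6*(-12 + 180) = 6*168 = 1008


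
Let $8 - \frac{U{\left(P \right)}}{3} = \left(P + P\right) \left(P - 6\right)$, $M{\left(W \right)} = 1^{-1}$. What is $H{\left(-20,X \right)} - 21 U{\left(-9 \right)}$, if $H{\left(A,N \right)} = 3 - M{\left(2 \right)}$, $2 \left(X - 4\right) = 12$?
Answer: $16508$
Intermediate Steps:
$X = 10$ ($X = 4 + \frac{1}{2} \cdot 12 = 4 + 6 = 10$)
$M{\left(W \right)} = 1$
$U{\left(P \right)} = 24 - 6 P \left(-6 + P\right)$ ($U{\left(P \right)} = 24 - 3 \left(P + P\right) \left(P - 6\right) = 24 - 3 \cdot 2 P \left(-6 + P\right) = 24 - 6 P \left(-6 + P\right)$)
$H{\left(A,N \right)} = 2$ ($H{\left(A,N \right)} = 3 - 1 = 2$)
$H{\left(-20,X \right)} - 21 U{\left(-9 \right)} = 2 - 21 \left(24 - 6 \left(-9\right)^{2} + 36 \left(-9\right)\right) = 2 - 21 \left(24 - 486 - 324\right) = 2 - -16506 = 2 + 16506 = 16508$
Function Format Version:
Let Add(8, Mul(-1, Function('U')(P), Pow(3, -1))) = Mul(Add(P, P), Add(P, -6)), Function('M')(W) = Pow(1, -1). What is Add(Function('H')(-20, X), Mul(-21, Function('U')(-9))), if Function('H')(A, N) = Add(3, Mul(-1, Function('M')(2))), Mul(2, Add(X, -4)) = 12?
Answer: 16508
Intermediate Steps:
X = 10 (X = Add(4, Mul(Rational(1, 2), 12)) = Add(4, 6) = 10)
Function('M')(W) = 1
Function('U')(P) = Add(24, Mul(-6, P, Add(-6, P))) (Function('U')(P) = Add(24, Mul(-3, Mul(Add(P, P), Add(P, -6)))) = Add(24, Mul(-3, Mul(Mul(2, P), Add(-6, P)))) = Add(24, Mul(-3, Mul(2, P, Add(-6, P)))) = Add(24, Mul(-6, P, Add(-6, P))))
Function('H')(A, N) = 2 (Function('H')(A, N) = Add(3, Mul(-1, 1)) = Add(3, -1) = 2)
Add(Function('H')(-20, X), Mul(-21, Function('U')(-9))) = Add(2, Mul(-21, Add(24, Mul(-6, Pow(-9, 2)), Mul(36, -9)))) = Add(2, Mul(-21, Add(24, Mul(-6, 81), -324))) = Add(2, Mul(-21, Add(24, -486, -324))) = Add(2, Mul(-21, -786)) = Add(2, 16506) = 16508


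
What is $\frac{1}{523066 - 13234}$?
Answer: $\frac{1}{509832} \approx 1.9614 \cdot 10^{-6}$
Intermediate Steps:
$\frac{1}{523066 - 13234} = \frac{1}{509832}$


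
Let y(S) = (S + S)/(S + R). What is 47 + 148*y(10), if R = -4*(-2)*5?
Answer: 531/5 ≈ 106.20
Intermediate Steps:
R = 40 (R = 8*5 = 40)
y(S) = 2*S/(40 + S) (y(S) = (S + S)/(S + 40) = (2*S)/(40 + S) = 2*S/(40 + S))
47 + 148*y(10) = 47 + 148*(2*10/(40 + 10)) = 47 + 148*(2*10/50) = 47 + 148*(2*10*(1/50)) = 47 + 148*(⅖) = 47 + 296/5 = 531/5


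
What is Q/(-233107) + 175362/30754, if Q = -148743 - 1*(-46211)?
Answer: 22015689431/3584486339 ≈ 6.1419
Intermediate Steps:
Q = -102532 (Q = -148743 + 46211 = -102532)
Q/(-233107) + 175362/30754 = -102532/(-233107) + 175362/30754 = -102532*(-1/233107) + 175362*(1/30754) = 102532/233107 + 87681/15377 = 22015689431/3584486339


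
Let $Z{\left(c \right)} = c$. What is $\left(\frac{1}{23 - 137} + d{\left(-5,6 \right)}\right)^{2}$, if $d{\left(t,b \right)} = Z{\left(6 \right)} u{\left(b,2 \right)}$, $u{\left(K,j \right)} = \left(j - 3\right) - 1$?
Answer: $\frac{1874161}{12996} \approx 144.21$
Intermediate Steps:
$u{\left(K,j \right)} = -4 + j$ ($u{\left(K,j \right)} = \left(-3 + j\right) - 1 = -4 + j$)
$d{\left(t,b \right)} = -12$ ($d{\left(t,b \right)} = 6 \left(-4 + 2\right) = 6 \left(-2\right) = -12$)
$\left(\frac{1}{23 - 137} + d{\left(-5,6 \right)}\right)^{2} = \left(\frac{1}{23 - 137} - 12\right)^{2} = \left(\frac{1}{-114} - 12\right)^{2} = \left(- \frac{1}{114} - 12\right)^{2} = \left(- \frac{1369}{114}\right)^{2} = \frac{1874161}{12996}$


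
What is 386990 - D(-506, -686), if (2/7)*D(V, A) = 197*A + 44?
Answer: 859833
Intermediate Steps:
D(V, A) = 154 + 1379*A/2 (D(V, A) = 7*(197*A + 44)/2 = 7*(44 + 197*A)/2 = 154 + 1379*A/2)
386990 - D(-506, -686) = 386990 - (154 + (1379/2)*(-686)) = 386990 - (154 - 472997) = 386990 - 1*(-472843) = 386990 + 472843 = 859833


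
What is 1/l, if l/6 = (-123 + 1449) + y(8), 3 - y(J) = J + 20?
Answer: 1/7806 ≈ 0.00012811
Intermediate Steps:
y(J) = -17 - J (y(J) = 3 - (J + 20) = 3 - (20 + J) = 3 + (-20 - J) = -17 - J)
l = 7806 (l = 6*((-123 + 1449) + (-17 - 1*8)) = 6*(1326 + (-17 - 8)) = 6*(1326 - 25) = 6*1301 = 7806)
1/l = 1/7806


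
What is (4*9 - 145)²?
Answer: 11881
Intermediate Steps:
(4*9 - 145)² = (36 - 145)² = (-109)² = 11881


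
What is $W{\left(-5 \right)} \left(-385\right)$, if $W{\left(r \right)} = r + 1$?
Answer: $1540$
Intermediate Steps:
$W{\left(r \right)} = 1 + r$
$W{\left(-5 \right)} \left(-385\right) = \left(1 - 5\right) \left(-385\right) = \left(-4\right) \left(-385\right) = 1540$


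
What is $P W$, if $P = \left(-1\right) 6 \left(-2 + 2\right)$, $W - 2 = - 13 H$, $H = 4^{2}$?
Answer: $0$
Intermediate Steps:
$H = 16$
$W = -206$ ($W = 2 - 208 = -206$)
$P = 0$ ($P = \left(-6\right) 0 = 0$)
$P W = 0 \left(-206\right) = 0$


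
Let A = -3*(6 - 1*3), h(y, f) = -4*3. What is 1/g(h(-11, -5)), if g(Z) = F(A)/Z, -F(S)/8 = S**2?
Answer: 1/54 ≈ 0.018519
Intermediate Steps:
h(y, f) = -12
A = -9 (A = -3*(6 - 3) = -3*3 = -9)
F(S) = -8*S**2
g(Z) = -648/Z (g(Z) = (-8*(-9)**2)/Z = (-8*81)/Z = -648/Z)
1/g(h(-11, -5)) = 1/(-648/(-12)) = 1/(-648*(-1/12)) = 1/54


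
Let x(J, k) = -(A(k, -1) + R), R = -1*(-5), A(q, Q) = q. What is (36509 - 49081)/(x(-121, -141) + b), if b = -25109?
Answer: 12572/24973 ≈ 0.50342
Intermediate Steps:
R = 5
x(J, k) = -5 - k (x(J, k) = -(k + 5) = -(5 + k) = -5 - k)
(36509 - 49081)/(x(-121, -141) + b) = (36509 - 49081)/((-5 - 1*(-141)) - 25109) = -12572/((-5 + 141) - 25109) = -12572/(136 - 25109) = -12572/(-24973) = -12572*(-1/24973) = 12572/24973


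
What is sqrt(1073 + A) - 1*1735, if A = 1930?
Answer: -1735 + sqrt(3003) ≈ -1680.2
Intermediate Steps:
sqrt(1073 + A) - 1*1735 = sqrt(1073 + 1930) - 1*1735 = sqrt(3003) - 1735 = -1735 + sqrt(3003)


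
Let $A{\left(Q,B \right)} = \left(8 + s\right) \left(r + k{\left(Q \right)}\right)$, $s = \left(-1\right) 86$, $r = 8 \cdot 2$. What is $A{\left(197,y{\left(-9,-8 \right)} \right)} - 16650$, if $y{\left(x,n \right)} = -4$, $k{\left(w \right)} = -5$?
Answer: $-17508$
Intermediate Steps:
$r = 16$
$s = -86$
$A{\left(Q,B \right)} = -858$ ($A{\left(Q,B \right)} = \left(8 - 86\right) \left(16 - 5\right) = \left(-78\right) 11 = -858$)
$A{\left(197,y{\left(-9,-8 \right)} \right)} - 16650 = -858 - 16650 = -17508$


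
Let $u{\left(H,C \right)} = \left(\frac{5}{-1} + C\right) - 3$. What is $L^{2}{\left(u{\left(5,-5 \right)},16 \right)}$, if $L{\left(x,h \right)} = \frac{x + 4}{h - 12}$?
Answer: $\frac{81}{16} \approx 5.0625$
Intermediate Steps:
$u{\left(H,C \right)} = -8 + C$ ($u{\left(H,C \right)} = \left(5 \left(-1\right) + C\right) - 3 = \left(-5 + C\right) - 3 = -8 + C$)
$L{\left(x,h \right)} = \frac{4 + x}{-12 + h}$
$L^{2}{\left(u{\left(5,-5 \right)},16 \right)} = \left(\frac{4 - 13}{-12 + 16}\right)^{2} = \left(\frac{4 - 13}{4}\right)^{2} = \left(\frac{1}{4} \left(-9\right)\right)^{2} = \left(- \frac{9}{4}\right)^{2} = \frac{81}{16}$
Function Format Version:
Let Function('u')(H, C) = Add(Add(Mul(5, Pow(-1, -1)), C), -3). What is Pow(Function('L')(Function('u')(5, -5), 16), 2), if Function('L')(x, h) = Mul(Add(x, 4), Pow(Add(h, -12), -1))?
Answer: Rational(81, 16) ≈ 5.0625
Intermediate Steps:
Function('u')(H, C) = Add(-8, C) (Function('u')(H, C) = Add(Add(Mul(5, -1), C), -3) = Add(Add(-5, C), -3) = Add(-8, C))
Function('L')(x, h) = Mul(Pow(Add(-12, h), -1), Add(4, x)) (Function('L')(x, h) = Mul(Add(4, x), Pow(Add(-12, h), -1)) = Mul(Pow(Add(-12, h), -1), Add(4, x)))
Pow(Function('L')(Function('u')(5, -5), 16), 2) = Pow(Mul(Pow(Add(-12, 16), -1), Add(4, Add(-8, -5))), 2) = Pow(Mul(Pow(4, -1), Add(4, -13)), 2) = Pow(Mul(Rational(1, 4), -9), 2) = Pow(Rational(-9, 4), 2) = Rational(81, 16)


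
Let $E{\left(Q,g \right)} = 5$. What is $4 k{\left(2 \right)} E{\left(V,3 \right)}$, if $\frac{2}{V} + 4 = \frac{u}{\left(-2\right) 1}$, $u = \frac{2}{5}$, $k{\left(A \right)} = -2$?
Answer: $-40$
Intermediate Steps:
$u = \frac{2}{5}$ ($u = 2 \cdot \frac{1}{5} = \frac{2}{5} \approx 0.4$)
$V = - \frac{10}{21}$ ($V = \frac{2}{-4 + \frac{2}{5 \left(\left(-2\right) 1\right)}} = \frac{2}{-4 + \frac{2}{5 \left(-2\right)}} = \frac{2}{-4 + \frac{2}{5} \left(- \frac{1}{2}\right)} = \frac{2}{-4 - \frac{1}{5}} = \frac{2}{- \frac{21}{5}} = 2 \left(- \frac{5}{21}\right) = - \frac{10}{21} \approx -0.47619$)
$4 k{\left(2 \right)} E{\left(V,3 \right)} = 4 \left(-2\right) 5 = \left(-8\right) 5 = -40$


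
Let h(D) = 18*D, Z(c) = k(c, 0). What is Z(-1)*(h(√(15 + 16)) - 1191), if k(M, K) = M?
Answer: 1191 - 18*√31 ≈ 1090.8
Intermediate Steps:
Z(c) = c
Z(-1)*(h(√(15 + 16)) - 1191) = -(18*√(15 + 16) - 1191) = -(18*√31 - 1191) = -(-1191 + 18*√31) = 1191 - 18*√31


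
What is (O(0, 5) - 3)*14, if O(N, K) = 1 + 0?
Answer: -28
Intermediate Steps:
O(N, K) = 1
(O(0, 5) - 3)*14 = (1 - 3)*14 = -2*14 = -28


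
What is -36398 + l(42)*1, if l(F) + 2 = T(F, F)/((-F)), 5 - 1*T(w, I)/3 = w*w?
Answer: -507841/14 ≈ -36274.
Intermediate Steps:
T(w, I) = 15 - 3*w² (T(w, I) = 15 - 3*w*w = 15 - 3*w²)
l(F) = -2 - (15 - 3*F²)/F (l(F) = -2 + (15 - 3*F²)/((-F)) = -2 + (15 - 3*F²)*(-1/F) = -2 - (15 - 3*F²)/F)
-36398 + l(42)*1 = -36398 + (-2 - 15/42 + 3*42)*1 = -36398 + (-2 - 15*1/42 + 126)*1 = -36398 + (-2 - 5/14 + 126)*1 = -36398 + (1731/14)*1 = -36398 + 1731/14 = -507841/14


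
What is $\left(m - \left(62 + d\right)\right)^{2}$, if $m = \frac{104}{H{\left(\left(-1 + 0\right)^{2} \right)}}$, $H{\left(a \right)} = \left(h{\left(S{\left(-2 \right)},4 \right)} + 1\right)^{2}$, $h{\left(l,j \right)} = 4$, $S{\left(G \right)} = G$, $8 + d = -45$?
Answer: $\frac{14641}{625} \approx 23.426$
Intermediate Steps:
$d = -53$ ($d = -8 - 45 = -53$)
$H{\left(a \right)} = 25$ ($H{\left(a \right)} = \left(4 + 1\right)^{2} = 5^{2} = 25$)
$m = \frac{104}{25} \approx 4.16$
$\left(m - \left(62 + d\right)\right)^{2} = \left(\frac{104}{25} - 9\right)^{2} = \left(- \frac{121}{25}\right)^{2} = \frac{14641}{625}$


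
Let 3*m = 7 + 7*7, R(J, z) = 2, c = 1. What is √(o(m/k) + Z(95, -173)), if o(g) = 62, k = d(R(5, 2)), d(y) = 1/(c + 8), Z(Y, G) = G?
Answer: I*√111 ≈ 10.536*I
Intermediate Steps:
d(y) = ⅑ (d(y) = 1/(1 + 8) = 1/9 = ⅑)
k = ⅑ ≈ 0.11111
m = 56/3 (m = (7 + 7*7)/3 = (7 + 49)/3 = (⅓)*56 = 56/3 ≈ 18.667)
√(o(m/k) + Z(95, -173)) = √(62 - 173) = √(-111) = I*√111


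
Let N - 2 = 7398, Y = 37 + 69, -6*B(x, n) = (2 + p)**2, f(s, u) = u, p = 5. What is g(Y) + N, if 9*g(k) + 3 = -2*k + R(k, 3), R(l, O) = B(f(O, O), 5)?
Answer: 398261/54 ≈ 7375.2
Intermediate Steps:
B(x, n) = -49/6 (B(x, n) = -(2 + 5)**2/6 = -1/6*7**2 = -1/6*49 = -49/6)
Y = 106
R(l, O) = -49/6
N = 7400 (N = 2 + 7398 = 7400)
g(k) = -67/54 - 2*k/9 (g(k) = -1/3 + (-2*k - 49/6)/9 = -1/3 + (-49/6 - 2*k)/9 = -1/3 + (-49/54 - 2*k/9) = -67/54 - 2*k/9)
g(Y) + N = (-67/54 - 2/9*106) + 7400 = (-67/54 - 212/9) + 7400 = -1339/54 + 7400 = 398261/54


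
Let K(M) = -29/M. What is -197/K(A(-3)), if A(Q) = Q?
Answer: -591/29 ≈ -20.379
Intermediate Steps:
-197/K(A(-3)) = -197/((-29/(-3))) = -197/((-29*(-⅓))) = -197/29/3 = -197*3/29 = -591/29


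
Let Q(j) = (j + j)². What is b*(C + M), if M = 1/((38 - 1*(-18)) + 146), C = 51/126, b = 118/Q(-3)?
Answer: 51271/38178 ≈ 1.3429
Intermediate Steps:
Q(j) = 4*j² (Q(j) = (2*j)² = 4*j²)
b = 59/18 (b = 118/((4*(-3)²)) = 118/((4*9)) = 118/36 = 118*(1/36) = 59/18 ≈ 3.2778)
C = 17/42 (C = 51*(1/126) = 17/42 ≈ 0.40476)
M = 1/202 (M = 1/((38 + 18) + 146) = 1/(56 + 146) = 1/202 ≈ 0.0049505)
b*(C + M) = 59*(17/42 + 1/202)/18 = (59/18)*(869/2121) = 51271/38178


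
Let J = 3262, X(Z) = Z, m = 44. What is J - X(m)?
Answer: 3218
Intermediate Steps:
J - X(m) = 3262 - 1*44 = 3262 - 44 = 3218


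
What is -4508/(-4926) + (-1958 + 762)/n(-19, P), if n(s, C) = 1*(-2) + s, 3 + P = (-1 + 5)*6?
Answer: 997694/17241 ≈ 57.868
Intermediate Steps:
P = 21 (P = -3 + (-1 + 5)*6 = -3 + 4*6 = -3 + 24 = 21)
n(s, C) = -2 + s
-4508/(-4926) + (-1958 + 762)/n(-19, P) = -4508/(-4926) + (-1958 + 762)/(-2 - 19) = -4508*(-1/4926) - 1196/(-21) = 2254/2463 - 1196*(-1/21) = 2254/2463 + 1196/21 = 997694/17241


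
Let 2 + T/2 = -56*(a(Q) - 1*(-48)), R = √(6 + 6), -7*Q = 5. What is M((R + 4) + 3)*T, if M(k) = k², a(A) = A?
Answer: -323300 - 148400*√3 ≈ -5.8034e+5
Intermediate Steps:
Q = -5/7 (Q = -⅐*5 = -5/7 ≈ -0.71429)
R = 2*√3 (R = √12 = 2*√3 ≈ 3.4641)
T = -5300 (T = -4 + 2*(-56*(-5/7 - 1*(-48))) = -4 + 2*(-56*(-5/7 + 48)) = -4 + 2*(-56*331/7) = -4 + 2*(-2648) = -4 - 5296 = -5300)
M((R + 4) + 3)*T = ((2*√3 + 4) + 3)²*(-5300) = ((4 + 2*√3) + 3)²*(-5300) = (7 + 2*√3)²*(-5300) = -5300*(7 + 2*√3)²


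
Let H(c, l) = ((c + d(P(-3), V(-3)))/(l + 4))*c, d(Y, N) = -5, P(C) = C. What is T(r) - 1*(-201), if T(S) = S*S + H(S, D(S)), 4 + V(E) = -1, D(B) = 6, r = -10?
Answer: 316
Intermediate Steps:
V(E) = -5 (V(E) = -4 - 1 = -5)
H(c, l) = c*(-5 + c)/(4 + l) (H(c, l) = ((c - 5)/(l + 4))*c = ((-5 + c)/(4 + l))*c = c*(-5 + c)/(4 + l))
T(S) = S² + S*(-5 + S)/10 (T(S) = S*S + S*(-5 + S)/(4 + 6) = S² + S*(-5 + S)/10)
T(r) - 1*(-201) = (⅒)*(-10)*(-5 + 11*(-10)) - 1*(-201) = (⅒)*(-10)*(-5 - 110) + 201 = (⅒)*(-10)*(-115) + 201 = 115 + 201 = 316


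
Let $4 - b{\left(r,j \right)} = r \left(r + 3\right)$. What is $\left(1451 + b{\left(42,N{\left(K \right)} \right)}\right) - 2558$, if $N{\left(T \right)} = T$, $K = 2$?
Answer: $-2993$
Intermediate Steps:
$b{\left(r,j \right)} = 4 - r \left(3 + r\right)$ ($b{\left(r,j \right)} = 4 - r \left(r + 3\right) = 4 - r \left(3 + r\right)$)
$\left(1451 + b{\left(42,N{\left(K \right)} \right)}\right) - 2558 = \left(1451 - 1886\right) - 2558 = -435 - 2558 = -2993$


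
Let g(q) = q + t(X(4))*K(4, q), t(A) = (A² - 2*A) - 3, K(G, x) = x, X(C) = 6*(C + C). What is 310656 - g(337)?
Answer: -432766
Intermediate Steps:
X(C) = 12*C (X(C) = 6*(2*C) = 12*C)
t(A) = -3 + A² - 2*A
g(q) = 2206*q (g(q) = q + (-3 + (12*4)² - 24*4)*q = q + (-3 + 48² - 2*48)*q = q + (-3 + 2304 - 96)*q = q + 2205*q = 2206*q)
310656 - g(337) = 310656 - 2206*337 = 310656 - 1*743422 = 310656 - 743422 = -432766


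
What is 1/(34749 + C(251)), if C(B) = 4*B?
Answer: 1/35753 ≈ 2.7970e-5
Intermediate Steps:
1/(34749 + C(251)) = 1/(34749 + 4*251) = 1/(34749 + 1004) = 1/35753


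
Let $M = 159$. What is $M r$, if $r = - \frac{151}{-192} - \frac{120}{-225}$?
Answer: $\frac{67151}{320} \approx 209.85$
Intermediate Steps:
$r = \frac{1267}{960}$ ($r = \left(-151\right) \left(- \frac{1}{192}\right) - - \frac{8}{15} = \frac{151}{192} + \frac{8}{15} = \frac{1267}{960} \approx 1.3198$)
$M r = 159 \cdot \frac{1267}{960} = \frac{67151}{320}$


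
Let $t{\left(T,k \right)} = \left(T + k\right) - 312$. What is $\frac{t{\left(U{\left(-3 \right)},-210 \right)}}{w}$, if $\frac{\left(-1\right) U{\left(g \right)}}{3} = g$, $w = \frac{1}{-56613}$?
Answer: $29042469$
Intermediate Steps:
$w = - \frac{1}{56613} \approx -1.7664 \cdot 10^{-5}$
$U{\left(g \right)} = - 3 g$
$t{\left(T,k \right)} = -312 + T + k$
$\frac{t{\left(U{\left(-3 \right)},-210 \right)}}{w} = \frac{-312 - -9 - 210}{- \frac{1}{56613}} = \left(-312 + 9 - 210\right) \left(-56613\right) = \left(-513\right) \left(-56613\right) = 29042469$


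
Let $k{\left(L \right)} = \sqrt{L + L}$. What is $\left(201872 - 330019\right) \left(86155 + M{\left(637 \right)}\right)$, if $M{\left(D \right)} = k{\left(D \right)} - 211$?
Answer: $-11013465768 - 897029 \sqrt{26} \approx -1.1018 \cdot 10^{10}$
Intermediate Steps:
$k{\left(L \right)} = \sqrt{2} \sqrt{L}$ ($k{\left(L \right)} = \sqrt{2 L} = \sqrt{2} \sqrt{L}$)
$M{\left(D \right)} = -211 + \sqrt{2} \sqrt{D}$ ($M{\left(D \right)} = \sqrt{2} \sqrt{D} - 211 = -211 + \sqrt{2} \sqrt{D}$)
$\left(201872 - 330019\right) \left(86155 + M{\left(637 \right)}\right) = \left(201872 - 330019\right) \left(86155 - \left(211 - \sqrt{2} \sqrt{637}\right)\right) = - 128147 \left(86155 - \left(211 - \sqrt{2} \cdot 7 \sqrt{13}\right)\right) = - 128147 \left(86155 - \left(211 - 7 \sqrt{26}\right)\right) = - 128147 \left(85944 + 7 \sqrt{26}\right) = -11013465768 - 897029 \sqrt{26}$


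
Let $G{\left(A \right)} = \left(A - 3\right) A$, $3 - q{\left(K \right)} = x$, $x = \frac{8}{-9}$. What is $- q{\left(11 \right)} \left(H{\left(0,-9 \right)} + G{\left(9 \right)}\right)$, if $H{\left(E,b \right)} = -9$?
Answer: $-175$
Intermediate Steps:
$x = - \frac{8}{9}$ ($x = 8 \left(- \frac{1}{9}\right) = - \frac{8}{9} \approx -0.88889$)
$q{\left(K \right)} = \frac{35}{9}$ ($q{\left(K \right)} = 3 - - \frac{8}{9} = 3 + \frac{8}{9} = \frac{35}{9}$)
$G{\left(A \right)} = A \left(-3 + A\right)$ ($G{\left(A \right)} = \left(-3 + A\right) A = A \left(-3 + A\right)$)
$- q{\left(11 \right)} \left(H{\left(0,-9 \right)} + G{\left(9 \right)}\right) = - \frac{35 \left(-9 + 9 \left(-3 + 9\right)\right)}{9} = - \frac{35 \left(-9 + 9 \cdot 6\right)}{9} = - \frac{35 \left(-9 + 54\right)}{9} = - \frac{35 \cdot 45}{9} = \left(-1\right) 175 = -175$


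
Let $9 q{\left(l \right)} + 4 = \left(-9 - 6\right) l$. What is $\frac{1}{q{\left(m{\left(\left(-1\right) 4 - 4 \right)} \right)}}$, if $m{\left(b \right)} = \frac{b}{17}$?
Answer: $\frac{153}{52} \approx 2.9423$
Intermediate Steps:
$m{\left(b \right)} = \frac{b}{17}$ ($m{\left(b \right)} = b \frac{1}{17} = \frac{b}{17}$)
$q{\left(l \right)} = - \frac{4}{9} - \frac{5 l}{3}$ ($q{\left(l \right)} = - \frac{4}{9} + \frac{\left(-9 - 6\right) l}{9} = - \frac{4}{9} + \frac{\left(-15\right) l}{9} = - \frac{4}{9} - \frac{5 l}{3}$)
$\frac{1}{q{\left(m{\left(\left(-1\right) 4 - 4 \right)} \right)}} = \frac{1}{- \frac{4}{9} - \frac{5 \frac{\left(-1\right) 4 - 4}{17}}{3}} = \frac{1}{- \frac{4}{9} - \frac{5 \frac{-4 - 4}{17}}{3}} = \frac{1}{- \frac{4}{9} - \frac{5 \cdot \frac{1}{17} \left(-8\right)}{3}} = \frac{1}{- \frac{4}{9} - - \frac{40}{51}} = \frac{1}{- \frac{4}{9} + \frac{40}{51}} = \frac{1}{\frac{52}{153}} = \frac{153}{52}$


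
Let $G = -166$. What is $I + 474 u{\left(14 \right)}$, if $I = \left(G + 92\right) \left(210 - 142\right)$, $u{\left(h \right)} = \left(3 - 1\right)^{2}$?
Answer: $-3136$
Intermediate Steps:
$u{\left(h \right)} = 4$ ($u{\left(h \right)} = 2^{2} = 4$)
$I = -5032$ ($I = \left(-166 + 92\right) \left(210 - 142\right) = \left(-74\right) 68 = -5032$)
$I + 474 u{\left(14 \right)} = -5032 + 474 \cdot 4 = -5032 + 1896 = -3136$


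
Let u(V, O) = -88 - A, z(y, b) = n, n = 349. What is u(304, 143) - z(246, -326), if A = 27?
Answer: -464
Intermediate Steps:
z(y, b) = 349
u(V, O) = -115 (u(V, O) = -88 - 1*27 = -88 - 27 = -115)
u(304, 143) - z(246, -326) = -115 - 1*349 = -115 - 349 = -464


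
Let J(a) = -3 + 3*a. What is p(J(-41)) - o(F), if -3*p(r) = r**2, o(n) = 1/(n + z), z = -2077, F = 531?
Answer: -8181431/1546 ≈ -5292.0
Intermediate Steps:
o(n) = 1/(-2077 + n) (o(n) = 1/(n - 2077) = 1/(-2077 + n))
p(r) = -r**2/3
p(J(-41)) - o(F) = -(-3 + 3*(-41))**2/3 - 1/(-2077 + 531) = -(-3 - 123)**2/3 - 1/(-1546) = -1/3*(-126)**2 - 1*(-1/1546) = -1/3*15876 + 1/1546 = -5292 + 1/1546 = -8181431/1546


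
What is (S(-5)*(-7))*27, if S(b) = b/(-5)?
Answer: -189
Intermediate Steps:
S(b) = -b/5 (S(b) = b*(-⅕) = -b/5)
(S(-5)*(-7))*27 = (-⅕*(-5)*(-7))*27 = (1*(-7))*27 = -7*27 = -189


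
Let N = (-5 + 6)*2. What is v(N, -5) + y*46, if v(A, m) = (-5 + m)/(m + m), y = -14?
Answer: -643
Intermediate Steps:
N = 2 (N = 1*2 = 2)
v(A, m) = (-5 + m)/(2*m) (v(A, m) = (-5 + m)/((2*m)) = (-5 + m)*(1/(2*m)) = (-5 + m)/(2*m))
v(N, -5) + y*46 = (1/2)*(-5 - 5)/(-5) - 14*46 = (1/2)*(-1/5)*(-10) - 644 = 1 - 644 = -643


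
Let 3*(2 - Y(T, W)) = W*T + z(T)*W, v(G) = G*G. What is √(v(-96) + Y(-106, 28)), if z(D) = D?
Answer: √100770/3 ≈ 105.81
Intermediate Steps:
v(G) = G²
Y(T, W) = 2 - 2*T*W/3 (Y(T, W) = 2 - (W*T + T*W)/3 = 2 - (T*W + T*W)/3 = 2 - 2*T*W/3)
√(v(-96) + Y(-106, 28)) = √((-96)² + (2 - ⅔*(-106)*28)) = √(9216 + (2 + 5936/3)) = √(9216 + 5942/3) = √(33590/3) = √100770/3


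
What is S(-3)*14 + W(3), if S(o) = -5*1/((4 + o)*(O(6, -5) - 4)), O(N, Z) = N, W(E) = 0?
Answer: -35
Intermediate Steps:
S(o) = -5/(8 + 2*o) (S(o) = -5*1/((4 + o)*(6 - 4)) = -5*1/(2*(4 + o)) = -5/(8 + 2*o))
S(-3)*14 + W(3) = -5/(8 + 2*(-3))*14 + 0 = -5/(8 - 6)*14 + 0 = -5/2*14 + 0 = -35 + 0 = -35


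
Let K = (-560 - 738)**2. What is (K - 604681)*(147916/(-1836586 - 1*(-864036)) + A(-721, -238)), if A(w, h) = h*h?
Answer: 29751434085278466/486275 ≈ 6.1182e+10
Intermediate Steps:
A(w, h) = h**2
K = 1684804 (K = (-1298)**2 = 1684804)
(K - 604681)*(147916/(-1836586 - 1*(-864036)) + A(-721, -238)) = (1684804 - 604681)*(147916/(-1836586 - 1*(-864036)) + (-238)**2) = 1080123*(147916/(-1836586 + 864036) + 56644) = 1080123*(147916/(-972550) + 56644) = 1080123*(147916*(-1/972550) + 56644) = 1080123*(-73958/486275 + 56644) = 1080123*(27544487142/486275) = 29751434085278466/486275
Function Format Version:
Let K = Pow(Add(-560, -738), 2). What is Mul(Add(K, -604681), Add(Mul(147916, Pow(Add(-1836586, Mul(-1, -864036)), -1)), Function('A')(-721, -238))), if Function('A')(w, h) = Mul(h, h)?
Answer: Rational(29751434085278466, 486275) ≈ 6.1182e+10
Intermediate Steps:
Function('A')(w, h) = Pow(h, 2)
K = 1684804 (K = Pow(-1298, 2) = 1684804)
Mul(Add(K, -604681), Add(Mul(147916, Pow(Add(-1836586, Mul(-1, -864036)), -1)), Function('A')(-721, -238))) = Mul(Add(1684804, -604681), Add(Mul(147916, Pow(Add(-1836586, Mul(-1, -864036)), -1)), Pow(-238, 2))) = Mul(1080123, Add(Mul(147916, Pow(Add(-1836586, 864036), -1)), 56644)) = Mul(1080123, Add(Mul(147916, Pow(-972550, -1)), 56644)) = Mul(1080123, Add(Mul(147916, Rational(-1, 972550)), 56644)) = Mul(1080123, Add(Rational(-73958, 486275), 56644)) = Mul(1080123, Rational(27544487142, 486275)) = Rational(29751434085278466, 486275)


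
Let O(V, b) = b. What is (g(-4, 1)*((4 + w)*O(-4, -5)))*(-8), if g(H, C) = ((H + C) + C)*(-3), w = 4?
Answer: 1920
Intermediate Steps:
g(H, C) = -6*C - 3*H (g(H, C) = ((C + H) + C)*(-3) = (H + 2*C)*(-3) = -6*C - 3*H)
(g(-4, 1)*((4 + w)*O(-4, -5)))*(-8) = ((-6*1 - 3*(-4))*((4 + 4)*(-5)))*(-8) = ((-6 + 12)*(8*(-5)))*(-8) = (6*(-40))*(-8) = -240*(-8) = 1920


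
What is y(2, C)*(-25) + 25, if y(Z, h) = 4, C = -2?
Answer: -75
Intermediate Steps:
y(2, C)*(-25) + 25 = 4*(-25) + 25 = -100 + 25 = -75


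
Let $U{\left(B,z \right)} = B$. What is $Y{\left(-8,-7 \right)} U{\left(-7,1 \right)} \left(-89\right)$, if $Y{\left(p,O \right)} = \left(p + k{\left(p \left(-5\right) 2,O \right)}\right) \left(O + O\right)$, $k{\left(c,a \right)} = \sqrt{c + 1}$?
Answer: $-8722$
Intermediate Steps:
$k{\left(c,a \right)} = \sqrt{1 + c}$
$Y{\left(p,O \right)} = 2 O \left(p + \sqrt{1 - 10 p}\right)$ ($Y{\left(p,O \right)} = \left(p + \sqrt{1 + p \left(-5\right) 2}\right) \left(O + O\right) = \left(p + \sqrt{1 + - 5 p 2}\right) 2 O = \left(p + \sqrt{1 - 10 p}\right) 2 O = 2 O \left(p + \sqrt{1 - 10 p}\right)$)
$Y{\left(-8,-7 \right)} U{\left(-7,1 \right)} \left(-89\right) = 2 \left(-7\right) \left(-8 + \sqrt{1 - -80}\right) \left(-7\right) \left(-89\right) = 2 \left(-7\right) \left(-8 + \sqrt{1 + 80}\right) \left(-7\right) \left(-89\right) = 2 \left(-7\right) \left(-8 + \sqrt{81}\right) \left(-7\right) \left(-89\right) = 2 \left(-7\right) \left(-8 + 9\right) \left(-7\right) \left(-89\right) = 2 \left(-7\right) 1 \left(-7\right) \left(-89\right) = \left(-14\right) \left(-7\right) \left(-89\right) = 98 \left(-89\right) = -8722$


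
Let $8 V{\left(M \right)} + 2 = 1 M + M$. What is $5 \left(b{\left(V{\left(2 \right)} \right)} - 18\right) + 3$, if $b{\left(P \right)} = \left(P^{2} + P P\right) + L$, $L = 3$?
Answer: $- \frac{571}{8} \approx -71.375$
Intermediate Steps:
$V{\left(M \right)} = - \frac{1}{4} + \frac{M}{4}$ ($V{\left(M \right)} = - \frac{1}{4} + \frac{1 M + M}{8} = - \frac{1}{4} + \frac{M + M}{8} = - \frac{1}{4} + \frac{2 M}{8} = - \frac{1}{4} + \frac{M}{4}$)
$b{\left(P \right)} = 3 + 2 P^{2}$ ($b{\left(P \right)} = \left(P^{2} + P P\right) + 3 = \left(P^{2} + P^{2}\right) + 3 = 2 P^{2} + 3 = 3 + 2 P^{2}$)
$5 \left(b{\left(V{\left(2 \right)} \right)} - 18\right) + 3 = 5 \left(\left(3 + 2 \left(- \frac{1}{4} + \frac{1}{4} \cdot 2\right)^{2}\right) - 18\right) + 3 = 5 \left(\left(3 + 2 \left(- \frac{1}{4} + \frac{1}{2}\right)^{2}\right) - 18\right) + 3 = 5 \left(\left(3 + \frac{2}{16}\right) - 18\right) + 3 = 5 \left(\left(3 + 2 \cdot \frac{1}{16}\right) - 18\right) + 3 = 5 \left(\left(3 + \frac{1}{8}\right) - 18\right) + 3 = 5 \left(\frac{25}{8} - 18\right) + 3 = 5 \left(- \frac{119}{8}\right) + 3 = - \frac{595}{8} + 3 = - \frac{571}{8}$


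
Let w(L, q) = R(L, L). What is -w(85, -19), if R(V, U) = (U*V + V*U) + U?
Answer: -14535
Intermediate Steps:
R(V, U) = U + 2*U*V (R(V, U) = (U*V + U*V) + U = 2*U*V + U = U + 2*U*V)
w(L, q) = L*(1 + 2*L)
-w(85, -19) = -85*(1 + 2*85) = -85*(1 + 170) = -85*171 = -1*14535 = -14535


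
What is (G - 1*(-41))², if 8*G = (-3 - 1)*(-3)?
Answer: 7225/4 ≈ 1806.3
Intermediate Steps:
G = 3/2 (G = ((-3 - 1)*(-3))/8 = (-4*(-3))/8 = (⅛)*12 = 3/2 ≈ 1.5000)
(G - 1*(-41))² = (3/2 - 1*(-41))² = (3/2 + 41)² = (85/2)² = 7225/4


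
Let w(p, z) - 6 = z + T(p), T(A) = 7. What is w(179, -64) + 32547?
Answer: 32496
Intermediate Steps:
w(p, z) = 13 + z (w(p, z) = 6 + (z + 7) = 6 + (7 + z) = 13 + z)
w(179, -64) + 32547 = (13 - 64) + 32547 = -51 + 32547 = 32496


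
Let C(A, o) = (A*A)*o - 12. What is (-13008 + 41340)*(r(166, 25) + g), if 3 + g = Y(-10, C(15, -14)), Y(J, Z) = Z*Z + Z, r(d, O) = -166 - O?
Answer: 283175166816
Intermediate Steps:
C(A, o) = -12 + o*A**2 (C(A, o) = A**2*o - 12 = o*A**2 - 12 = -12 + o*A**2)
Y(J, Z) = Z + Z**2 (Y(J, Z) = Z**2 + Z = Z + Z**2)
g = 9995079 (g = -3 + (-12 - 14*15**2)*(1 + (-12 - 14*15**2)) = -3 + (-12 - 14*225)*(1 + (-12 - 14*225)) = -3 + (-12 - 3150)*(1 + (-12 - 3150)) = -3 - 3162*(1 - 3162) = -3 - 3162*(-3161) = -3 + 9995082 = 9995079)
(-13008 + 41340)*(r(166, 25) + g) = (-13008 + 41340)*((-166 - 1*25) + 9995079) = 28332*((-166 - 25) + 9995079) = 28332*(-191 + 9995079) = 28332*9994888 = 283175166816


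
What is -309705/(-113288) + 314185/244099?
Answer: 111192071075/27653487512 ≈ 4.0209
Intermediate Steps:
-309705/(-113288) + 314185/244099 = -309705*(-1/113288) + 314185*(1/244099) = 309705/113288 + 314185/244099 = 111192071075/27653487512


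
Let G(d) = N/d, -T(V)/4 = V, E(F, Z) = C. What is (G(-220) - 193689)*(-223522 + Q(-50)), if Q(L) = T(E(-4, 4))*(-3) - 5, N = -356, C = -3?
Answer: 2381573267778/55 ≈ 4.3301e+10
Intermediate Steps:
E(F, Z) = -3
T(V) = -4*V
Q(L) = -41 (Q(L) = -4*(-3)*(-3) - 5 = 12*(-3) - 5 = -36 - 5 = -41)
G(d) = -356/d
(G(-220) - 193689)*(-223522 + Q(-50)) = (-356/(-220) - 193689)*(-223522 - 41) = (-356*(-1/220) - 193689)*(-223563) = (89/55 - 193689)*(-223563) = -10652806/55*(-223563) = 2381573267778/55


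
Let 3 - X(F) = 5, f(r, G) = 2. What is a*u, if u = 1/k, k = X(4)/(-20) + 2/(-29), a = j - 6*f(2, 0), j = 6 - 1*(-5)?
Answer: -290/9 ≈ -32.222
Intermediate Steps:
j = 11 (j = 6 + 5 = 11)
X(F) = -2 (X(F) = 3 - 1*5 = 3 - 5 = -2)
a = -1 (a = 11 - 6*2 = 11 - 12 = -1)
k = 9/290 (k = -2/(-20) + 2/(-29) = -2*(-1/20) + 2*(-1/29) = ⅒ - 2/29 = 9/290 ≈ 0.031034)
u = 290/9 (u = 1/(9/290) = 290/9 ≈ 32.222)
a*u = -1*290/9 = -290/9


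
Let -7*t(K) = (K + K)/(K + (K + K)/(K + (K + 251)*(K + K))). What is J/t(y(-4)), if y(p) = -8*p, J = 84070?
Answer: -381383555/1296 ≈ -2.9428e+5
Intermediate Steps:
t(K) = -2*K/(7*(K + 2*K/(K + 2*K*(251 + K)))) (t(K) = -(K + K)/(7*(K + (K + K)/(K + (K + 251)*(K + K)))) = -2*K/(7*(K + (2*K)/(K + (251 + K)*(2*K)))) = -2*K/(7*(K + (2*K)/(K + 2*K*(251 + K)))) = -2*K/(7*(K + 2*K/(K + 2*K*(251 + K)))))
J/t(y(-4)) = 84070/((-2*(-8*(-4))*(503 + 2*(-8*(-4)))/(14 + 14*(-8*(-4))² + 3521*(-8*(-4))))) = 84070/((-2*32*(503 + 2*32)/(14 + 14*32² + 3521*32))) = 84070/((-2*32*(503 + 64)/(14 + 14*1024 + 112672))) = 84070/((-2*32*567/(14 + 14336 + 112672))) = 84070/((-2*32*567/127022)) = 84070/((-2*32*1/127022*567)) = 84070/(-2592/9073) = 84070*(-9073/2592) = -381383555/1296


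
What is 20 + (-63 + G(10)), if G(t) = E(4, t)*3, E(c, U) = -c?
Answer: -55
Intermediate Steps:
G(t) = -12 (G(t) = -1*4*3 = -4*3 = -12)
20 + (-63 + G(10)) = 20 + (-63 - 12) = 20 - 75 = -55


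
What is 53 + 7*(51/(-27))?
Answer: 358/9 ≈ 39.778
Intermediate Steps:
53 + 7*(51/(-27)) = 53 + 7*(51*(-1/27)) = 53 + 7*(-17/9) = 53 - 119/9 = 358/9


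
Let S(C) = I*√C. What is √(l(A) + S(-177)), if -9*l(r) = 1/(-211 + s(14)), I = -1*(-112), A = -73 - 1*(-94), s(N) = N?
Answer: √(197 + 39119472*I*√177)/591 ≈ 27.295 + 27.295*I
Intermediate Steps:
A = 21 (A = -73 + 94 = 21)
I = 112
l(r) = 1/1773 (l(r) = -1/(9*(-211 + 14)) = -⅑/(-197) = -⅑*(-1/197) = 1/1773)
S(C) = 112*√C
√(l(A) + S(-177)) = √(1/1773 + 112*√(-177)) = √(1/1773 + 112*(I*√177)) = √(1/1773 + 112*I*√177)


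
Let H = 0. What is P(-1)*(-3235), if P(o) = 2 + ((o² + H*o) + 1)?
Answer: -12940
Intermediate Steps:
P(o) = 3 + o² (P(o) = 2 + ((o² + 0*o) + 1) = 2 + ((o² + 0) + 1) = 2 + (o² + 1) = 2 + (1 + o²) = 3 + o²)
P(-1)*(-3235) = (3 + (-1)²)*(-3235) = (3 + 1)*(-3235) = 4*(-3235) = -12940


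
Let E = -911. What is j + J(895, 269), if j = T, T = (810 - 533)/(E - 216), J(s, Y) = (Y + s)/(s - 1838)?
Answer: -68393/46207 ≈ -1.4801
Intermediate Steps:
J(s, Y) = (Y + s)/(-1838 + s)
T = -277/1127 (T = (810 - 533)/(-911 - 216) = 277/(-1127) = -1/1127*277 = -277/1127 ≈ -0.24579)
j = -277/1127 ≈ -0.24579
j + J(895, 269) = -277/1127 + (269 + 895)/(-1838 + 895) = -277/1127 + 1164/(-943) = -277/1127 - 1/943*1164 = -277/1127 - 1164/943 = -68393/46207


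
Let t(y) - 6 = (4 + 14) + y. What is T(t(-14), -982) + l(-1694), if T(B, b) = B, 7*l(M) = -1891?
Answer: -1821/7 ≈ -260.14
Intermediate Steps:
t(y) = 24 + y (t(y) = 6 + ((4 + 14) + y) = 6 + (18 + y) = 24 + y)
l(M) = -1891/7 (l(M) = (⅐)*(-1891) = -1891/7)
T(t(-14), -982) + l(-1694) = (24 - 14) - 1891/7 = 10 - 1891/7 = -1821/7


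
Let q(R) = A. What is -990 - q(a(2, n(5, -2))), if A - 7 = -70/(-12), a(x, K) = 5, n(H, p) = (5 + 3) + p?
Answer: -6017/6 ≈ -1002.8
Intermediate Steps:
n(H, p) = 8 + p
A = 77/6 (A = 7 - 70/(-12) = 7 - 70*(-1/12) = 7 + 35/6 = 77/6 ≈ 12.833)
q(R) = 77/6
-990 - q(a(2, n(5, -2))) = -990 - 1*77/6 = -990 - 77/6 = -6017/6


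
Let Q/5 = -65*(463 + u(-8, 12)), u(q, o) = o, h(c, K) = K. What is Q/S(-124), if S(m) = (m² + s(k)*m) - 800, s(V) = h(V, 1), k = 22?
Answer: -154375/14452 ≈ -10.682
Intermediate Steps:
s(V) = 1
S(m) = -800 + m + m² (S(m) = (m² + 1*m) - 800 = (m² + m) - 800 = (m + m²) - 800 = -800 + m + m²)
Q = -154375 (Q = 5*(-65*(463 + 12)) = 5*(-65*475) = 5*(-30875) = -154375)
Q/S(-124) = -154375/(-800 - 124 + (-124)²) = -154375/(-800 - 124 + 15376) = -154375/14452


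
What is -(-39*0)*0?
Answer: 0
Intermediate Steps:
-(-39*0)*0 = -0*0 = -1*0 = 0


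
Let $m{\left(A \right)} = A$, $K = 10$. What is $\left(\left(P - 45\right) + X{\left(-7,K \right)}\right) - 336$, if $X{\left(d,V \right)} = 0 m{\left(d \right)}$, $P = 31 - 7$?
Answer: $-357$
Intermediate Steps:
$P = 24$
$X{\left(d,V \right)} = 0$ ($X{\left(d,V \right)} = 0 d = 0$)
$\left(\left(P - 45\right) + X{\left(-7,K \right)}\right) - 336 = \left(\left(24 - 45\right) + 0\right) - 336 = \left(-21 + 0\right) - 336 = -21 - 336 = -357$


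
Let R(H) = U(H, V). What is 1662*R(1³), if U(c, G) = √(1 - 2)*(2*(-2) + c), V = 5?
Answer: -4986*I ≈ -4986.0*I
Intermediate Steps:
U(c, G) = I*(-4 + c) (U(c, G) = √(-1)*(-4 + c) = I*(-4 + c))
R(H) = I*(-4 + H)
1662*R(1³) = 1662*(I*(-4 + 1³)) = 1662*(I*(-4 + 1)) = 1662*(I*(-3)) = 1662*(-3*I) = -4986*I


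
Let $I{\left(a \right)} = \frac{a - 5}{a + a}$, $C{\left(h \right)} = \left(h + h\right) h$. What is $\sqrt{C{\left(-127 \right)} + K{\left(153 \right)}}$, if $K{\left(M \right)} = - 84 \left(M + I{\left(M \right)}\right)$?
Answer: $\frac{\sqrt{50369334}}{51} \approx 139.16$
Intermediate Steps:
$C{\left(h \right)} = 2 h^{2}$ ($C{\left(h \right)} = 2 h h = 2 h^{2}$)
$I{\left(a \right)} = \frac{-5 + a}{2 a}$
$K{\left(M \right)} = - 84 M - \frac{42 \left(-5 + M\right)}{M}$ ($K{\left(M \right)} = - 84 \left(M + \frac{-5 + M}{2 M}\right) = - 84 M - \frac{42 \left(-5 + M\right)}{M}$)
$\sqrt{C{\left(-127 \right)} + K{\left(153 \right)}} = \sqrt{2 \left(-127\right)^{2} - \left(12894 - \frac{70}{51}\right)} = \sqrt{2 \cdot 16129 - \frac{657524}{51}} = \sqrt{32258 - \frac{657524}{51}} = \sqrt{\frac{987634}{51}} = \frac{\sqrt{50369334}}{51}$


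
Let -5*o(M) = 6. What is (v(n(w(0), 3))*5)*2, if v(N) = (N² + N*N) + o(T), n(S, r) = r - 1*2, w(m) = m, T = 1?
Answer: 8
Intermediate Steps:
o(M) = -6/5 (o(M) = -⅕*6 = -6/5)
n(S, r) = -2 + r (n(S, r) = r - 2 = -2 + r)
v(N) = -6/5 + 2*N² (v(N) = (N² + N*N) - 6/5 = (N² + N²) - 6/5 = 2*N² - 6/5 = -6/5 + 2*N²)
(v(n(w(0), 3))*5)*2 = ((-6/5 + 2*(-2 + 3)²)*5)*2 = ((-6/5 + 2*1²)*5)*2 = ((-6/5 + 2*1)*5)*2 = ((-6/5 + 2)*5)*2 = ((⅘)*5)*2 = 4*2 = 8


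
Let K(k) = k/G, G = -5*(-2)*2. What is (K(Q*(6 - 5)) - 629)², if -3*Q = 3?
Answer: 158281561/400 ≈ 3.9570e+5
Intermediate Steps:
G = 20 (G = 10*2 = 20)
Q = -1 (Q = -⅓*3 = -1)
K(k) = k/20
(K(Q*(6 - 5)) - 629)² = ((-(6 - 5))/20 - 629)² = ((-1*1)/20 - 629)² = ((1/20)*(-1) - 629)² = (-1/20 - 629)² = (-12581/20)² = 158281561/400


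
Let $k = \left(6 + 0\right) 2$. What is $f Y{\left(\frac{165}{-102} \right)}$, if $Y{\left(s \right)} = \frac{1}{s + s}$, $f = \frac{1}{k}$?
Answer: $- \frac{17}{660} \approx -0.025758$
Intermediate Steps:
$k = 12$ ($k = 6 \cdot 2 = 12$)
$f = \frac{1}{12} \approx 0.083333$
$Y{\left(s \right)} = \frac{1}{2 s}$
$f Y{\left(\frac{165}{-102} \right)} = \frac{\frac{1}{2} \frac{1}{165 \frac{1}{-102}}}{12} = \frac{\frac{1}{2} \frac{1}{165 \left(- \frac{1}{102}\right)}}{12} = \frac{\frac{1}{2} \frac{1}{- \frac{55}{34}}}{12} = \frac{\frac{1}{2} \left(- \frac{34}{55}\right)}{12} = \frac{1}{12} \left(- \frac{17}{55}\right) = - \frac{17}{660}$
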